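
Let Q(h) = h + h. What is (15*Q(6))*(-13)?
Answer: -2340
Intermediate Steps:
Q(h) = 2*h
(15*Q(6))*(-13) = (15*(2*6))*(-13) = (15*12)*(-13) = 180*(-13) = -2340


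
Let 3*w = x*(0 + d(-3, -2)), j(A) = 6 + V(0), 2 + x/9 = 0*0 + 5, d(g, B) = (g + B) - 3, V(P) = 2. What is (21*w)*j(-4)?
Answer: -12096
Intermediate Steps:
d(g, B) = -3 + B + g (d(g, B) = (B + g) - 3 = -3 + B + g)
x = 27 (x = -18 + 9*(0*0 + 5) = -18 + 9*(0 + 5) = -18 + 9*5 = -18 + 45 = 27)
j(A) = 8 (j(A) = 6 + 2 = 8)
w = -72 (w = (27*(0 + (-3 - 2 - 3)))/3 = (27*(0 - 8))/3 = (27*(-8))/3 = (⅓)*(-216) = -72)
(21*w)*j(-4) = (21*(-72))*8 = -1512*8 = -12096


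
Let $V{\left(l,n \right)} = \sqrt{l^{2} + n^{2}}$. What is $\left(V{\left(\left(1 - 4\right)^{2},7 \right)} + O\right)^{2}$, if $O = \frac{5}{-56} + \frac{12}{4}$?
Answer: $\frac{434249}{3136} + \frac{163 \sqrt{130}}{28} \approx 204.85$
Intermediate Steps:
$O = \frac{163}{56}$ ($O = 5 \left(- \frac{1}{56}\right) + 12 \cdot \frac{1}{4} = - \frac{5}{56} + 3 = \frac{163}{56} \approx 2.9107$)
$\left(V{\left(\left(1 - 4\right)^{2},7 \right)} + O\right)^{2} = \left(\sqrt{\left(\left(1 - 4\right)^{2}\right)^{2} + 7^{2}} + \frac{163}{56}\right)^{2} = \left(\sqrt{\left(\left(1 - 4\right)^{2}\right)^{2} + 49} + \frac{163}{56}\right)^{2} = \left(\sqrt{\left(\left(-3\right)^{2}\right)^{2} + 49} + \frac{163}{56}\right)^{2} = \left(\sqrt{9^{2} + 49} + \frac{163}{56}\right)^{2} = \left(\sqrt{81 + 49} + \frac{163}{56}\right)^{2} = \left(\sqrt{130} + \frac{163}{56}\right)^{2} = \left(\frac{163}{56} + \sqrt{130}\right)^{2}$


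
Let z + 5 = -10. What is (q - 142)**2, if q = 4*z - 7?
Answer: 43681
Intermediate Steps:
z = -15 (z = -5 - 10 = -15)
q = -67 (q = 4*(-15) - 7 = -60 - 7 = -67)
(q - 142)**2 = (-67 - 142)**2 = (-209)**2 = 43681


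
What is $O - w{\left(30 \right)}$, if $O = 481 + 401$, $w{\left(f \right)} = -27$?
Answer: $909$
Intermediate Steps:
$O = 882$
$O - w{\left(30 \right)} = 882 - -27 = 882 + 27 = 909$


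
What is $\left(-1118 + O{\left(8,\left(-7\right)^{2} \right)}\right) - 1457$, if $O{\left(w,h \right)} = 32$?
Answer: $-2543$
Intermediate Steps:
$\left(-1118 + O{\left(8,\left(-7\right)^{2} \right)}\right) - 1457 = \left(-1118 + 32\right) - 1457 = -1086 - 1457 = -2543$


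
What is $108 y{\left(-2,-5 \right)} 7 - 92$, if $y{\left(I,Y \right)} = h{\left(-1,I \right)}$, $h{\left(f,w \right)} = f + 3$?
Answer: $1420$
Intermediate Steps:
$h{\left(f,w \right)} = 3 + f$
$y{\left(I,Y \right)} = 2$ ($y{\left(I,Y \right)} = 3 - 1 = 2$)
$108 y{\left(-2,-5 \right)} 7 - 92 = 108 \cdot 2 \cdot 7 - 92 = 108 \cdot 14 - 92 = 1512 - 92 = 1420$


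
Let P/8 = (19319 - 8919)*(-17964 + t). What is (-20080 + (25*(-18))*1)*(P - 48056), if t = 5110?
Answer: 21956852573680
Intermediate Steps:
P = -1069452800 (P = 8*((19319 - 8919)*(-17964 + 5110)) = 8*(10400*(-12854)) = 8*(-133681600) = -1069452800)
(-20080 + (25*(-18))*1)*(P - 48056) = (-20080 + (25*(-18))*1)*(-1069452800 - 48056) = (-20080 - 450*1)*(-1069500856) = (-20080 - 450)*(-1069500856) = -20530*(-1069500856) = 21956852573680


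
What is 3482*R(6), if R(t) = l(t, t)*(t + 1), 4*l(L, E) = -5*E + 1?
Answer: -353423/2 ≈ -1.7671e+5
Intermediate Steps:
l(L, E) = ¼ - 5*E/4 (l(L, E) = (-5*E + 1)/4 = (1 - 5*E)/4 = ¼ - 5*E/4)
R(t) = (1 + t)*(¼ - 5*t/4) (R(t) = (¼ - 5*t/4)*(t + 1) = (¼ - 5*t/4)*(1 + t) = (1 + t)*(¼ - 5*t/4))
3482*R(6) = 3482*(-(1 + 6)*(-1 + 5*6)/4) = 3482*(-¼*7*(-1 + 30)) = 3482*(-¼*7*29) = 3482*(-203/4) = -353423/2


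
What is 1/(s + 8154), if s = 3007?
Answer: 1/11161 ≈ 8.9598e-5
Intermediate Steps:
1/(s + 8154) = 1/(3007 + 8154) = 1/11161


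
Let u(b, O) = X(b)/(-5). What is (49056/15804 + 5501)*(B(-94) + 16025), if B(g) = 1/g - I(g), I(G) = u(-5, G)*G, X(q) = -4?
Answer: 3656873952503/41266 ≈ 8.8617e+7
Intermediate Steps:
u(b, O) = 4/5 (u(b, O) = -4/(-5) = -4*(-1/5) = 4/5)
I(G) = 4*G/5
B(g) = 1/g - 4*g/5
(49056/15804 + 5501)*(B(-94) + 16025) = (49056/15804 + 5501)*((1/(-94) - 4/5*(-94)) + 16025) = (49056*(1/15804) + 5501)*((-1/94 + 376/5) + 16025) = (4088/1317 + 5501)*(35339/470 + 16025) = (7248905/1317)*(7567089/470) = 3656873952503/41266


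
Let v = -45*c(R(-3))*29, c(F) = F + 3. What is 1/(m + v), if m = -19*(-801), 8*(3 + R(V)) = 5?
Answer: 8/115227 ≈ 6.9428e-5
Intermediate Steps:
R(V) = -19/8 (R(V) = -3 + (⅛)*5 = -3 + 5/8 = -19/8)
c(F) = 3 + F
m = 15219
v = -6525/8 (v = -45*(3 - 19/8)*29 = -45*5/8*29 = -225/8*29 = -6525/8 ≈ -815.63)
1/(m + v) = 1/(15219 - 6525/8) = 1/(115227/8) = 8/115227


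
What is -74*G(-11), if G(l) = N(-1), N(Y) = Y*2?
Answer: 148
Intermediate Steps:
N(Y) = 2*Y
G(l) = -2 (G(l) = 2*(-1) = -2)
-74*G(-11) = -74*(-2) = 148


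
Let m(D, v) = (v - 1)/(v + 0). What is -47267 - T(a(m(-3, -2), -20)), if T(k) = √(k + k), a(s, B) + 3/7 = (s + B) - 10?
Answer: -47267 - 9*I*√35/7 ≈ -47267.0 - 7.6064*I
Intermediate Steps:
m(D, v) = (-1 + v)/v
a(s, B) = -73/7 + B + s (a(s, B) = -3/7 + ((s + B) - 10) = -3/7 + ((B + s) - 10) = -3/7 + (-10 + B + s) = -73/7 + B + s)
T(k) = √2*√k (T(k) = √(2*k) = √2*√k)
-47267 - T(a(m(-3, -2), -20)) = -47267 - √2*√(-73/7 - 20 + (-1 - 2)/(-2)) = -47267 - √2*√(-73/7 - 20 - ½*(-3)) = -47267 - √2*√(-73/7 - 20 + 3/2) = -47267 - √2*√(-405/14) = -47267 - √2*9*I*√70/14 = -47267 - 9*I*√35/7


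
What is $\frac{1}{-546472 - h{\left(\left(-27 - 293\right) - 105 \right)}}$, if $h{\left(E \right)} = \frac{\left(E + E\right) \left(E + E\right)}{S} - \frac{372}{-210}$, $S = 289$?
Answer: $- \frac{35}{19214082} \approx -1.8216 \cdot 10^{-6}$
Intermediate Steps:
$h{\left(E \right)} = \frac{62}{35} + \frac{4 E^{2}}{289}$ ($h{\left(E \right)} = \frac{\left(E + E\right) \left(E + E\right)}{289} - \frac{372}{-210} = 2 E 2 E \frac{1}{289} - - \frac{62}{35} = 4 E^{2} \cdot \frac{1}{289} + \frac{62}{35} = \frac{4 E^{2}}{289} + \frac{62}{35} = \frac{62}{35} + \frac{4 E^{2}}{289}$)
$\frac{1}{-546472 - h{\left(\left(-27 - 293\right) - 105 \right)}} = \frac{1}{-546472 - \left(\frac{62}{35} + \frac{4 \left(\left(-27 - 293\right) - 105\right)^{2}}{289}\right)} = \frac{1}{-546472 - \left(\frac{62}{35} + \frac{4 \left(-320 - 105\right)^{2}}{289}\right)} = \frac{1}{-546472 - \left(\frac{62}{35} + \frac{4 \left(-425\right)^{2}}{289}\right)} = \frac{1}{-546472 - \left(\frac{62}{35} + \frac{4}{289} \cdot 180625\right)} = \frac{1}{-546472 - \left(\frac{62}{35} + 2500\right)} = \frac{1}{-546472 - \frac{87562}{35}} = \frac{1}{- \frac{19214082}{35}} = - \frac{35}{19214082}$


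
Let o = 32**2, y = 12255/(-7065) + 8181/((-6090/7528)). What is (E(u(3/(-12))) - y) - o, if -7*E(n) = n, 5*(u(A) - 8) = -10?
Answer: 4345426513/478065 ≈ 9089.6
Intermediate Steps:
u(A) = 6 (u(A) = 8 + (1/5)*(-10) = 8 - 2 = 6)
y = -4835374843/478065 (y = 12255*(-1/7065) + 8181/((-6090*1/7528)) = -817/471 + 8181/(-3045/3764) = -817/471 + 8181*(-3764/3045) = -817/471 - 10264428/1015 = -4835374843/478065 ≈ -10114.)
E(n) = -n/7
o = 1024
(E(u(3/(-12))) - y) - o = (-1/7*6 - 1*(-4835374843/478065)) - 1*1024 = (-6/7 + 4835374843/478065) - 1024 = 4834965073/478065 - 1024 = 4345426513/478065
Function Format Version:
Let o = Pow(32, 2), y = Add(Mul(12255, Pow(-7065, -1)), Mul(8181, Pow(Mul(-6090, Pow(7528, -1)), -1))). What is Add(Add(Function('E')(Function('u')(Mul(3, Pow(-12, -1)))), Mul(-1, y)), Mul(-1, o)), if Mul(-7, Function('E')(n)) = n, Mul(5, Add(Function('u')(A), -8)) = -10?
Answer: Rational(4345426513, 478065) ≈ 9089.6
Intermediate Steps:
Function('u')(A) = 6 (Function('u')(A) = Add(8, Mul(Rational(1, 5), -10)) = Add(8, -2) = 6)
y = Rational(-4835374843, 478065) (y = Add(Mul(12255, Rational(-1, 7065)), Mul(8181, Pow(Mul(-6090, Rational(1, 7528)), -1))) = Add(Rational(-817, 471), Mul(8181, Pow(Rational(-3045, 3764), -1))) = Add(Rational(-817, 471), Mul(8181, Rational(-3764, 3045))) = Add(Rational(-817, 471), Rational(-10264428, 1015)) = Rational(-4835374843, 478065) ≈ -10114.)
Function('E')(n) = Mul(Rational(-1, 7), n)
o = 1024
Add(Add(Function('E')(Function('u')(Mul(3, Pow(-12, -1)))), Mul(-1, y)), Mul(-1, o)) = Add(Add(Mul(Rational(-1, 7), 6), Mul(-1, Rational(-4835374843, 478065))), Mul(-1, 1024)) = Add(Add(Rational(-6, 7), Rational(4835374843, 478065)), -1024) = Add(Rational(4834965073, 478065), -1024) = Rational(4345426513, 478065)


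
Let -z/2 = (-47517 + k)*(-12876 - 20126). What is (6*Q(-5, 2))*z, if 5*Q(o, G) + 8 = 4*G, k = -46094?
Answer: 0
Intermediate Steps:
Q(o, G) = -8/5 + 4*G/5 (Q(o, G) = -8/5 + (4*G)/5 = -8/5 + 4*G/5)
z = -6178700444 (z = -2*(-47517 - 46094)*(-12876 - 20126) = -(-187222)*(-33002) = -2*3089350222 = -6178700444)
(6*Q(-5, 2))*z = (6*(-8/5 + (⅘)*2))*(-6178700444) = (6*(-8/5 + 8/5))*(-6178700444) = (6*0)*(-6178700444) = 0*(-6178700444) = 0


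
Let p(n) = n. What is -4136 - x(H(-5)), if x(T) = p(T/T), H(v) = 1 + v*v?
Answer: -4137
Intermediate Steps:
H(v) = 1 + v²
x(T) = 1 (x(T) = T/T = 1)
-4136 - x(H(-5)) = -4136 - 1*1 = -4136 - 1 = -4137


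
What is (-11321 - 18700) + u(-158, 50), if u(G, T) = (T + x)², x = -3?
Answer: -27812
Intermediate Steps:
u(G, T) = (-3 + T)² (u(G, T) = (T - 3)² = (-3 + T)²)
(-11321 - 18700) + u(-158, 50) = (-11321 - 18700) + (-3 + 50)² = -30021 + 47² = -30021 + 2209 = -27812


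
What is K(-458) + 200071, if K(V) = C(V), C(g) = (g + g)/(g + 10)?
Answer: 22408181/112 ≈ 2.0007e+5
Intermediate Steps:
C(g) = 2*g/(10 + g) (C(g) = (2*g)/(10 + g) = 2*g/(10 + g))
K(V) = 2*V/(10 + V)
K(-458) + 200071 = 2*(-458)/(10 - 458) + 200071 = 2*(-458)/(-448) + 200071 = 2*(-458)*(-1/448) + 200071 = 229/112 + 200071 = 22408181/112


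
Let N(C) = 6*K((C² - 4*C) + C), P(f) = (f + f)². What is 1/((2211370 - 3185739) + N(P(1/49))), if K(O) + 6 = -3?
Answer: -1/974423 ≈ -1.0262e-6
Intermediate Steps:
K(O) = -9 (K(O) = -6 - 3 = -9)
P(f) = 4*f² (P(f) = (2*f)² = 4*f²)
N(C) = -54 (N(C) = 6*(-9) = -54)
1/((2211370 - 3185739) + N(P(1/49))) = 1/((2211370 - 3185739) - 54) = 1/(-974369 - 54) = 1/(-974423) = -1/974423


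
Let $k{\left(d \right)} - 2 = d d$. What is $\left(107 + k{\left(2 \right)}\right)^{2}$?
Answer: $12769$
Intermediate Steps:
$k{\left(d \right)} = 2 + d^{2}$ ($k{\left(d \right)} = 2 + d d = 2 + d^{2}$)
$\left(107 + k{\left(2 \right)}\right)^{2} = \left(107 + \left(2 + 2^{2}\right)\right)^{2} = \left(107 + \left(2 + 4\right)\right)^{2} = \left(107 + 6\right)^{2} = 113^{2} = 12769$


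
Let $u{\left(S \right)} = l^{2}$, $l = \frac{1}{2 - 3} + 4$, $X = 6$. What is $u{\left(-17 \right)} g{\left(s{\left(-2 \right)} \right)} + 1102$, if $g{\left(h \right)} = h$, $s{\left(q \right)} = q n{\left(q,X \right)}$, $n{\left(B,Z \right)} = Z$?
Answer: $994$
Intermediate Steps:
$s{\left(q \right)} = 6 q$ ($s{\left(q \right)} = q 6 = 6 q$)
$l = 3$ ($l = \frac{1}{-1} + 4 = -1 + 4 = 3$)
$u{\left(S \right)} = 9$ ($u{\left(S \right)} = 3^{2} = 9$)
$u{\left(-17 \right)} g{\left(s{\left(-2 \right)} \right)} + 1102 = 9 \cdot 6 \left(-2\right) + 1102 = 9 \left(-12\right) + 1102 = -108 + 1102 = 994$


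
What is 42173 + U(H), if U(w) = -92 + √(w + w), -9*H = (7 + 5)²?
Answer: 42081 + 4*I*√2 ≈ 42081.0 + 5.6569*I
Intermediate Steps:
H = -16 (H = -(7 + 5)²/9 = -⅑*12² = -⅑*144 = -16)
U(w) = -92 + √2*√w (U(w) = -92 + √(2*w) = -92 + √2*√w)
42173 + U(H) = 42173 + (-92 + √2*√(-16)) = 42173 + (-92 + √2*(4*I)) = 42173 + (-92 + 4*I*√2) = 42081 + 4*I*√2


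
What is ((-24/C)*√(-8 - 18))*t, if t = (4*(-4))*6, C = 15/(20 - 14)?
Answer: 4608*I*√26/5 ≈ 4699.3*I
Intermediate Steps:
C = 5/2 (C = 15/6 = 15*(⅙) = 5/2 ≈ 2.5000)
t = -96 (t = -16*6 = -96)
((-24/C)*√(-8 - 18))*t = ((-24/5/2)*√(-8 - 18))*(-96) = ((-24*⅖)*√(-26))*(-96) = -48*I*√26/5*(-96) = 4608*I*√26/5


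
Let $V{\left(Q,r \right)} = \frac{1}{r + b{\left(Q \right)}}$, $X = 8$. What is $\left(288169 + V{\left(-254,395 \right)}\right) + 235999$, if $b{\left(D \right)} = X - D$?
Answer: $\frac{344378377}{657} \approx 5.2417 \cdot 10^{5}$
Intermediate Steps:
$b{\left(D \right)} = 8 - D$
$V{\left(Q,r \right)} = \frac{1}{8 + r - Q}$ ($V{\left(Q,r \right)} = \frac{1}{r - \left(-8 + Q\right)} = \frac{1}{8 + r - Q}$)
$\left(288169 + V{\left(-254,395 \right)}\right) + 235999 = \left(288169 + \frac{1}{8 + 395 - -254}\right) + 235999 = \left(288169 + \frac{1}{8 + 395 + 254}\right) + 235999 = \left(288169 + \frac{1}{657}\right) + 235999 = \frac{189327034}{657} + 235999 = \frac{344378377}{657}$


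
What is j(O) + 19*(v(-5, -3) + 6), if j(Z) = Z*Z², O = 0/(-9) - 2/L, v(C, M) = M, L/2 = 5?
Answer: 7124/125 ≈ 56.992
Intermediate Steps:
L = 10 (L = 2*5 = 10)
O = -⅕ (O = 0/(-9) - 2/10 = 0*(-⅑) - 2*⅒ = 0 - ⅕ = -⅕ ≈ -0.20000)
j(Z) = Z³
j(O) + 19*(v(-5, -3) + 6) = (-⅕)³ + 19*(-3 + 6) = -1/125 + 19*3 = -1/125 + 57 = 7124/125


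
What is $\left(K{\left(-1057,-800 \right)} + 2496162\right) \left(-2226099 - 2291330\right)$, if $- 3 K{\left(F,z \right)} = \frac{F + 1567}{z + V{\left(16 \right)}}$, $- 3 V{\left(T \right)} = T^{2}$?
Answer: $- \frac{14974840710701739}{1328} \approx -1.1276 \cdot 10^{13}$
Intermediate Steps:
$V{\left(T \right)} = - \frac{T^{2}}{3}$
$K{\left(F,z \right)} = - \frac{1567 + F}{3 \left(- \frac{256}{3} + z\right)}$ ($K{\left(F,z \right)} = - \frac{\left(F + 1567\right) \frac{1}{z - \frac{16^{2}}{3}}}{3} = - \frac{\left(1567 + F\right) \frac{1}{z - \frac{256}{3}}}{3} = - \frac{\left(1567 + F\right) \frac{1}{- \frac{256}{3} + z}}{3} = - \frac{\frac{1}{- \frac{256}{3} + z} \left(1567 + F\right)}{3} = - \frac{1567 + F}{3 \left(- \frac{256}{3} + z\right)}$)
$\left(K{\left(-1057,-800 \right)} + 2496162\right) \left(-2226099 - 2291330\right) = \left(\frac{-1567 - -1057}{-256 + 3 \left(-800\right)} + 2496162\right) \left(-2226099 - 2291330\right) = \left(\frac{-1567 + 1057}{-256 - 2400} + 2496162\right) \left(-4517429\right) = \left(\frac{1}{-2656} \left(-510\right) + 2496162\right) \left(-4517429\right) = \left(\left(- \frac{1}{2656}\right) \left(-510\right) + 2496162\right) \left(-4517429\right) = \left(\frac{255}{1328} + 2496162\right) \left(-4517429\right) = \frac{3314903391}{1328} \left(-4517429\right) = - \frac{14974840710701739}{1328}$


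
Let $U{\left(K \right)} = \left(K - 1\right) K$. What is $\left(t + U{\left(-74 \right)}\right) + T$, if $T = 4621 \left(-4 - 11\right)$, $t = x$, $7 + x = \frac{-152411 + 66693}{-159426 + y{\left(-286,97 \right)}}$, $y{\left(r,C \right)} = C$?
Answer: $- \frac{10160643270}{159329} \approx -63771.0$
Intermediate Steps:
$U{\left(K \right)} = K \left(-1 + K\right)$ ($U{\left(K \right)} = \left(-1 + K\right) K = K \left(-1 + K\right)$)
$x = - \frac{1029585}{159329}$ ($x = -7 + \frac{-152411 + 66693}{-159426 + 97} = -7 - \frac{85718}{-159329} = -7 - - \frac{85718}{159329} = -7 + \frac{85718}{159329} = - \frac{1029585}{159329} \approx -6.462$)
$t = - \frac{1029585}{159329} \approx -6.462$
$T = -69315$ ($T = 4621 \left(-15\right) = -69315$)
$\left(t + U{\left(-74 \right)}\right) + T = \left(- \frac{1029585}{159329} - 74 \left(-1 - 74\right)\right) - 69315 = \left(- \frac{1029585}{159329} - -5550\right) - 69315 = \left(- \frac{1029585}{159329} + 5550\right) - 69315 = \frac{883246365}{159329} - 69315 = - \frac{10160643270}{159329}$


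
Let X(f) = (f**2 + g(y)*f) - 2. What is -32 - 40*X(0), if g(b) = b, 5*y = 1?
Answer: 48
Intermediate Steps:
y = 1/5 (y = (1/5)*1 = 1/5 ≈ 0.20000)
X(f) = -2 + f**2 + f/5 (X(f) = (f**2 + f/5) - 2 = -2 + f**2 + f/5)
-32 - 40*X(0) = -32 - 40*(-2 + 0**2 + (1/5)*0) = -32 - 40*(-2 + 0 + 0) = -32 - 40*(-2) = -32 + 80 = 48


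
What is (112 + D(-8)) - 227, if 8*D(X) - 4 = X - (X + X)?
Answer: -227/2 ≈ -113.50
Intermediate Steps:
D(X) = ½ - X/8 (D(X) = ½ + (X - (X + X))/8 = ½ + (X - 2*X)/8 = ½ + (-X)/8 = ½ - X/8)
(112 + D(-8)) - 227 = (112 + (½ - ⅛*(-8))) - 227 = (112 + (½ + 1)) - 227 = (112 + 3/2) - 227 = 227/2 - 227 = -227/2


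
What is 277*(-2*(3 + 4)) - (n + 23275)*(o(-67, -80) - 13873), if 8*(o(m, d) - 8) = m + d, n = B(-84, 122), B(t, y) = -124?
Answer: 2571281093/8 ≈ 3.2141e+8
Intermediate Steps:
n = -124
o(m, d) = 8 + d/8 + m/8 (o(m, d) = 8 + (m + d)/8 = 8 + (d + m)/8 = 8 + (d/8 + m/8) = 8 + d/8 + m/8)
277*(-2*(3 + 4)) - (n + 23275)*(o(-67, -80) - 13873) = 277*(-2*(3 + 4)) - (-124 + 23275)*((8 + (1/8)*(-80) + (1/8)*(-67)) - 13873) = 277*(-2*7) - 23151*((8 - 10 - 67/8) - 13873) = 277*(-14) - 23151*(-83/8 - 13873) = -3878 - 23151*(-111067)/8 = -3878 - 1*(-2571312117/8) = -3878 + 2571312117/8 = 2571281093/8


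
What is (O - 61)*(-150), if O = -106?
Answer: 25050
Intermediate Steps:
(O - 61)*(-150) = (-106 - 61)*(-150) = -167*(-150) = 25050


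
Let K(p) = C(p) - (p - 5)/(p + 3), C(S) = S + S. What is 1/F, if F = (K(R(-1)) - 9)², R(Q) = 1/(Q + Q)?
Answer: 25/1521 ≈ 0.016437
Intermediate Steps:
C(S) = 2*S
R(Q) = 1/(2*Q)
K(p) = 2*p - (-5 + p)/(3 + p) (K(p) = 2*p - (p - 5)/(p + 3) = 2*p - (-5 + p)/(3 + p))
F = 1521/25 (F = ((5 + 2*((½)/(-1))² + 5*((½)/(-1)))/(3 + (½)/(-1)) - 9)² = ((5 + 2*((½)*(-1))² + 5*((½)*(-1)))/(3 + (½)*(-1)) - 9)² = ((5 + 2*(-½)² + 5*(-½))/(3 - ½) - 9)² = ((5 + 2*(¼) - 5/2)/(5/2) - 9)² = (2*(5 + ½ - 5/2)/5 - 9)² = ((⅖)*3 - 9)² = (6/5 - 9)² = (-39/5)² = 1521/25 ≈ 60.840)
1/F = 1/(1521/25) = 25/1521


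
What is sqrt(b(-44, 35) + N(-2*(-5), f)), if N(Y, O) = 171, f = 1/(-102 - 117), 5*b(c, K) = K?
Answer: sqrt(178) ≈ 13.342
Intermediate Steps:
b(c, K) = K/5
f = -1/219 (f = 1/(-219) = -1/219 ≈ -0.0045662)
sqrt(b(-44, 35) + N(-2*(-5), f)) = sqrt((1/5)*35 + 171) = sqrt(7 + 171) = sqrt(178)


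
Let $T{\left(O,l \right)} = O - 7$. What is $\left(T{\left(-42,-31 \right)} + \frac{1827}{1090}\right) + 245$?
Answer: $\frac{215467}{1090} \approx 197.68$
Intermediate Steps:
$T{\left(O,l \right)} = -7 + O$
$\left(T{\left(-42,-31 \right)} + \frac{1827}{1090}\right) + 245 = \left(\left(-7 - 42\right) + \frac{1827}{1090}\right) + 245 = \left(-49 + 1827 \cdot \frac{1}{1090}\right) + 245 = \left(-49 + \frac{1827}{1090}\right) + 245 = - \frac{51583}{1090} + 245 = \frac{215467}{1090}$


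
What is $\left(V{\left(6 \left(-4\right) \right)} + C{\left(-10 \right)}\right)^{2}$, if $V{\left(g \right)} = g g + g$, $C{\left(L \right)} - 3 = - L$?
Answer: $319225$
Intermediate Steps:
$C{\left(L \right)} = 3 - L$
$V{\left(g \right)} = g + g^{2}$ ($V{\left(g \right)} = g^{2} + g = g + g^{2}$)
$\left(V{\left(6 \left(-4\right) \right)} + C{\left(-10 \right)}\right)^{2} = \left(6 \left(-4\right) \left(1 + 6 \left(-4\right)\right) + \left(3 - -10\right)\right)^{2} = \left(- 24 \left(1 - 24\right) + \left(3 + 10\right)\right)^{2} = \left(\left(-24\right) \left(-23\right) + 13\right)^{2} = \left(552 + 13\right)^{2} = 565^{2} = 319225$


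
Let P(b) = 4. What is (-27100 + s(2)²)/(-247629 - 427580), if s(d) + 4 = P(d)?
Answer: 27100/675209 ≈ 0.040136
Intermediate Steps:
s(d) = 0 (s(d) = -4 + 4 = 0)
(-27100 + s(2)²)/(-247629 - 427580) = (-27100 + 0²)/(-247629 - 427580) = (-27100 + 0)/(-675209) = -27100*(-1/675209) = 27100/675209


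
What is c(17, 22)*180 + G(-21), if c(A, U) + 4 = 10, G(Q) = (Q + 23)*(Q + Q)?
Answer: 996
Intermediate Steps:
G(Q) = 2*Q*(23 + Q) (G(Q) = (23 + Q)*(2*Q) = 2*Q*(23 + Q))
c(A, U) = 6 (c(A, U) = -4 + 10 = 6)
c(17, 22)*180 + G(-21) = 6*180 + 2*(-21)*(23 - 21) = 1080 + 2*(-21)*2 = 1080 - 84 = 996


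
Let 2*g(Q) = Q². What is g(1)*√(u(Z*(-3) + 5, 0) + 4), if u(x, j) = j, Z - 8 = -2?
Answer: 1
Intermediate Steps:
Z = 6 (Z = 8 - 2 = 6)
g(Q) = Q²/2
g(1)*√(u(Z*(-3) + 5, 0) + 4) = ((½)*1²)*√(0 + 4) = ((½)*1)*√4 = (½)*2 = 1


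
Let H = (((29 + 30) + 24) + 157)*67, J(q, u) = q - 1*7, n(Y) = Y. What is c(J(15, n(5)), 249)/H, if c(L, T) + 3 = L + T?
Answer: 127/8040 ≈ 0.015796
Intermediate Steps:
J(q, u) = -7 + q (J(q, u) = q - 7 = -7 + q)
c(L, T) = -3 + L + T (c(L, T) = -3 + (L + T) = -3 + L + T)
H = 16080 (H = ((59 + 24) + 157)*67 = (83 + 157)*67 = 240*67 = 16080)
c(J(15, n(5)), 249)/H = (-3 + (-7 + 15) + 249)/16080 = (-3 + 8 + 249)*(1/16080) = 254*(1/16080) = 127/8040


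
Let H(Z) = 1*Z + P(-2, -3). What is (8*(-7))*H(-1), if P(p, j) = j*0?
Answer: 56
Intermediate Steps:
P(p, j) = 0
H(Z) = Z (H(Z) = 1*Z + 0 = Z + 0 = Z)
(8*(-7))*H(-1) = (8*(-7))*(-1) = -56*(-1) = 56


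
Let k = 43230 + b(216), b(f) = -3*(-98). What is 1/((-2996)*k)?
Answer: -1/130397904 ≈ -7.6688e-9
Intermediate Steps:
b(f) = 294
k = 43524 (k = 43230 + 294 = 43524)
1/((-2996)*k) = 1/(-2996*43524) = -1/2996*1/43524 = -1/130397904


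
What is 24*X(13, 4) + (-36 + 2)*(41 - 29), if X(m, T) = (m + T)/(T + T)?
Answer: -357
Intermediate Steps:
X(m, T) = (T + m)/(2*T) (X(m, T) = (T + m)/((2*T)) = (T + m)*(1/(2*T)) = (T + m)/(2*T))
24*X(13, 4) + (-36 + 2)*(41 - 29) = 24*((½)*(4 + 13)/4) + (-36 + 2)*(41 - 29) = 24*((½)*(¼)*17) - 34*12 = 24*(17/8) - 408 = 51 - 408 = -357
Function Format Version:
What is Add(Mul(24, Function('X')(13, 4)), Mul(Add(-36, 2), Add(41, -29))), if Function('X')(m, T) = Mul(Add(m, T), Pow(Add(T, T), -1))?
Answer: -357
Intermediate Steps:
Function('X')(m, T) = Mul(Rational(1, 2), Pow(T, -1), Add(T, m)) (Function('X')(m, T) = Mul(Add(T, m), Pow(Mul(2, T), -1)) = Mul(Add(T, m), Mul(Rational(1, 2), Pow(T, -1))) = Mul(Rational(1, 2), Pow(T, -1), Add(T, m)))
Add(Mul(24, Function('X')(13, 4)), Mul(Add(-36, 2), Add(41, -29))) = Add(Mul(24, Mul(Rational(1, 2), Pow(4, -1), Add(4, 13))), Mul(Add(-36, 2), Add(41, -29))) = Add(Mul(24, Mul(Rational(1, 2), Rational(1, 4), 17)), Mul(-34, 12)) = Add(Mul(24, Rational(17, 8)), -408) = Add(51, -408) = -357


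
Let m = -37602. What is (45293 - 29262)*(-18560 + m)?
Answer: -900333022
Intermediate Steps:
(45293 - 29262)*(-18560 + m) = (45293 - 29262)*(-18560 - 37602) = 16031*(-56162) = -900333022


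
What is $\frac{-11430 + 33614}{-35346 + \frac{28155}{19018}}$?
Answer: $- \frac{421895312}{672182073} \approx -0.62765$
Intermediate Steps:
$\frac{-11430 + 33614}{-35346 + \frac{28155}{19018}} = \frac{22184}{-35346 + 28155 \cdot \frac{1}{19018}} = \frac{22184}{-35346 + \frac{28155}{19018}} = \frac{22184}{- \frac{672182073}{19018}} = 22184 \left(- \frac{19018}{672182073}\right) = - \frac{421895312}{672182073}$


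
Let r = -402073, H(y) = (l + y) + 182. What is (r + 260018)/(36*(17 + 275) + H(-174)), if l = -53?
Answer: -142055/10467 ≈ -13.572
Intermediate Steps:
H(y) = 129 + y (H(y) = (-53 + y) + 182 = 129 + y)
(r + 260018)/(36*(17 + 275) + H(-174)) = (-402073 + 260018)/(36*(17 + 275) + (129 - 174)) = -142055/(36*292 - 45) = -142055/(10512 - 45) = -142055/10467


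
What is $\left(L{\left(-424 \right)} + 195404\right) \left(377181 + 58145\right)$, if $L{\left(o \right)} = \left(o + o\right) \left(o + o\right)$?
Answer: $398109109608$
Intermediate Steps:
$L{\left(o \right)} = 4 o^{2}$ ($L{\left(o \right)} = 2 o 2 o = 4 o^{2}$)
$\left(L{\left(-424 \right)} + 195404\right) \left(377181 + 58145\right) = \left(4 \left(-424\right)^{2} + 195404\right) \left(377181 + 58145\right) = \left(4 \cdot 179776 + 195404\right) 435326 = \left(719104 + 195404\right) 435326 = 914508 \cdot 435326 = 398109109608$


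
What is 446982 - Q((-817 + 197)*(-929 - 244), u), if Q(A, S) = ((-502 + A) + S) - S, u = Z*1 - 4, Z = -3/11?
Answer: -279776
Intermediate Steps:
Z = -3/11 (Z = -3*1/11 = -3/11 ≈ -0.27273)
u = -47/11 (u = -3/11*1 - 4 = -3/11 - 4 = -47/11 ≈ -4.2727)
Q(A, S) = -502 + A (Q(A, S) = (-502 + A + S) - S = -502 + A)
446982 - Q((-817 + 197)*(-929 - 244), u) = 446982 - (-502 + (-817 + 197)*(-929 - 244)) = 446982 - (-502 - 620*(-1173)) = 446982 - (-502 + 727260) = 446982 - 1*726758 = 446982 - 726758 = -279776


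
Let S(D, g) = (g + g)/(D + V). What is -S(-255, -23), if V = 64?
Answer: -46/191 ≈ -0.24084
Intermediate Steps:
S(D, g) = 2*g/(64 + D) (S(D, g) = (g + g)/(D + 64) = (2*g)/(64 + D) = 2*g/(64 + D))
-S(-255, -23) = -2*(-23)/(64 - 255) = -2*(-23)/(-191) = -2*(-23)*(-1)/191 = -1*46/191 = -46/191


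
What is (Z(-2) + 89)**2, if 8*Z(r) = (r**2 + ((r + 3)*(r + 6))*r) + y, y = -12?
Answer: 7569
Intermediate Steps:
Z(r) = -3/2 + r**2/8 + r*(3 + r)*(6 + r)/8 (Z(r) = ((r**2 + ((r + 3)*(r + 6))*r) - 12)/8 = ((r**2 + ((3 + r)*(6 + r))*r) - 12)/8 = ((r**2 + r*(3 + r)*(6 + r)) - 12)/8 = (-12 + r**2 + r*(3 + r)*(6 + r))/8 = -3/2 + r**2/8 + r*(3 + r)*(6 + r)/8)
(Z(-2) + 89)**2 = ((-3/2 + (1/8)*(-2)**3 + (5/4)*(-2)**2 + (9/4)*(-2)) + 89)**2 = ((-3/2 + (1/8)*(-8) + (5/4)*4 - 9/2) + 89)**2 = ((-3/2 - 1 + 5 - 9/2) + 89)**2 = (-2 + 89)**2 = 87**2 = 7569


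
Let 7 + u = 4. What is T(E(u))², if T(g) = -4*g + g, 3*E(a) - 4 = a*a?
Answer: 169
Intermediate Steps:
u = -3 (u = -7 + 4 = -3)
E(a) = 4/3 + a²/3 (E(a) = 4/3 + (a*a)/3 = 4/3 + a²/3)
T(g) = -3*g
T(E(u))² = (-3*(4/3 + (⅓)*(-3)²))² = (-3*(4/3 + (⅓)*9))² = (-3*(4/3 + 3))² = (-3*13/3)² = (-13)² = 169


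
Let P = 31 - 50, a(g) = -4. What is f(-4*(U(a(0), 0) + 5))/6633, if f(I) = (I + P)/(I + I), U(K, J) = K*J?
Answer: 13/88440 ≈ 0.00014699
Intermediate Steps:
U(K, J) = J*K
P = -19
f(I) = (-19 + I)/(2*I) (f(I) = (I - 19)/(I + I) = (-19 + I)/((2*I)) = (-19 + I)*(1/(2*I)) = (-19 + I)/(2*I))
f(-4*(U(a(0), 0) + 5))/6633 = ((-19 - 4*(0*(-4) + 5))/(2*((-4*(0*(-4) + 5)))))/6633 = ((-19 - 4*(0 + 5))/(2*((-4*(0 + 5)))))*(1/6633) = ((-19 - 4*5)/(2*((-4*5))))*(1/6633) = ((½)*(-19 - 20)/(-20))*(1/6633) = ((½)*(-1/20)*(-39))*(1/6633) = (39/40)*(1/6633) = 13/88440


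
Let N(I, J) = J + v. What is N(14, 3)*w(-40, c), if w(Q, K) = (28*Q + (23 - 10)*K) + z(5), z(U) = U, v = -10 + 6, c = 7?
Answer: 1024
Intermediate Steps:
v = -4
N(I, J) = -4 + J (N(I, J) = J - 4 = -4 + J)
w(Q, K) = 5 + 13*K + 28*Q (w(Q, K) = (28*Q + (23 - 10)*K) + 5 = (28*Q + 13*K) + 5 = (13*K + 28*Q) + 5 = 5 + 13*K + 28*Q)
N(14, 3)*w(-40, c) = (-4 + 3)*(5 + 13*7 + 28*(-40)) = -(5 + 91 - 1120) = -1*(-1024) = 1024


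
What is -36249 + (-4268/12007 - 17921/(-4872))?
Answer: -2120303388145/58498104 ≈ -36246.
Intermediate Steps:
-36249 + (-4268/12007 - 17921/(-4872)) = -36249 + (-4268*1/12007 - 17921*(-1/4872)) = -36249 + (-4268/12007 + 17921/4872) = -36249 + 194383751/58498104 = -2120303388145/58498104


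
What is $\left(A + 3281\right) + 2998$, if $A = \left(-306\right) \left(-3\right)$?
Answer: $7197$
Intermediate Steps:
$A = 918$
$\left(A + 3281\right) + 2998 = \left(918 + 3281\right) + 2998 = 4199 + 2998 = 7197$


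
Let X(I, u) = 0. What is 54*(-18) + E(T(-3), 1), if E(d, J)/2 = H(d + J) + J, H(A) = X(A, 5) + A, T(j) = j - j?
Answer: -968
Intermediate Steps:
T(j) = 0
H(A) = A (H(A) = 0 + A = A)
E(d, J) = 2*d + 4*J (E(d, J) = 2*((d + J) + J) = 2*((J + d) + J) = 2*(d + 2*J) = 2*d + 4*J)
54*(-18) + E(T(-3), 1) = 54*(-18) + (2*0 + 4*1) = -972 + (0 + 4) = -972 + 4 = -968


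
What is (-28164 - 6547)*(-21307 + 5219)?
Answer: 558430568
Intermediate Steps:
(-28164 - 6547)*(-21307 + 5219) = -34711*(-16088) = 558430568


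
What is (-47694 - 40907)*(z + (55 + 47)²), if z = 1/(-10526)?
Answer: -9702917278303/10526 ≈ -9.2180e+8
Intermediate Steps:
z = -1/10526 ≈ -9.5003e-5
(-47694 - 40907)*(z + (55 + 47)²) = (-47694 - 40907)*(-1/10526 + (55 + 47)²) = -88601*(-1/10526 + 102²) = -88601*(-1/10526 + 10404) = -88601*109512503/10526 = -9702917278303/10526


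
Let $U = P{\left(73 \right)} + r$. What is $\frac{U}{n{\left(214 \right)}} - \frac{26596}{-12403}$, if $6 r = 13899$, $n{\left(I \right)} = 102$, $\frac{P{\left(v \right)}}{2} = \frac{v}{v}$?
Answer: $\frac{62938295}{2530212} \approx 24.875$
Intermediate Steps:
$P{\left(v \right)} = 2$ ($P{\left(v \right)} = 2 \frac{v}{v} = 2 \cdot 1 = 2$)
$r = \frac{4633}{2}$ ($r = \frac{1}{6} \cdot 13899 = \frac{4633}{2} \approx 2316.5$)
$U = \frac{4637}{2}$ ($U = 2 + \frac{4633}{2} = \frac{4637}{2} \approx 2318.5$)
$\frac{U}{n{\left(214 \right)}} - \frac{26596}{-12403} = \frac{4637}{2 \cdot 102} - \frac{26596}{-12403} = \frac{4637}{2} \cdot \frac{1}{102} - - \frac{26596}{12403} = \frac{4637}{204} + \frac{26596}{12403} = \frac{62938295}{2530212}$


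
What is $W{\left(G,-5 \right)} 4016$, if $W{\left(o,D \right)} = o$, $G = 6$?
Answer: $24096$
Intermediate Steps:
$W{\left(G,-5 \right)} 4016 = 6 \cdot 4016 = 24096$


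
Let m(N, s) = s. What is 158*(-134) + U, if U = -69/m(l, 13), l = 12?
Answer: -275305/13 ≈ -21177.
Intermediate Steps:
U = -69/13 ≈ -5.3077
158*(-134) + U = 158*(-134) - 69/13 = -21172 - 69/13 = -275305/13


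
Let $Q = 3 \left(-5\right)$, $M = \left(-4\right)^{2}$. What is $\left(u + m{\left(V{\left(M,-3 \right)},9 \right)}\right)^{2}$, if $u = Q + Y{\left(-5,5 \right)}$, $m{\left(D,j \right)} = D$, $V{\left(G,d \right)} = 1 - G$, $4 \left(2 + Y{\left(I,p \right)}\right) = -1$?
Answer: $\frac{16641}{16} \approx 1040.1$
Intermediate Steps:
$Y{\left(I,p \right)} = - \frac{9}{4}$ ($Y{\left(I,p \right)} = -2 + \frac{1}{4} \left(-1\right) = -2 - \frac{1}{4} = - \frac{9}{4}$)
$M = 16$
$Q = -15$
$u = - \frac{69}{4}$ ($u = -15 - \frac{9}{4} = - \frac{69}{4} \approx -17.25$)
$\left(u + m{\left(V{\left(M,-3 \right)},9 \right)}\right)^{2} = \left(- \frac{69}{4} + \left(1 - 16\right)\right)^{2} = \left(- \frac{69}{4} - 15\right)^{2} = \left(- \frac{129}{4}\right)^{2} = \frac{16641}{16}$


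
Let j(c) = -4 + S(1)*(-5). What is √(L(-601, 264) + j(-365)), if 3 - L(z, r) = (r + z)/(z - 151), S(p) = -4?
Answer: √655697/188 ≈ 4.3072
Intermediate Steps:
L(z, r) = 3 - (r + z)/(-151 + z) (L(z, r) = 3 - (r + z)/(z - 151) = 3 - (r + z)/(-151 + z))
j(c) = 16 (j(c) = -4 - 4*(-5) = -4 + 20 = 16)
√(L(-601, 264) + j(-365)) = √((-453 - 1*264 + 2*(-601))/(-151 - 601) + 16) = √((-453 - 264 - 1202)/(-752) + 16) = √(-1/752*(-1919) + 16) = √(1919/752 + 16) = √(13951/752) = √655697/188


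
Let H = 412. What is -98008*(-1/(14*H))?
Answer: 12251/721 ≈ 16.992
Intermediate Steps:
-98008*(-1/(14*H)) = -98008/((-14*412)) = -98008/(-5768) = -98008*(-1/5768) = 12251/721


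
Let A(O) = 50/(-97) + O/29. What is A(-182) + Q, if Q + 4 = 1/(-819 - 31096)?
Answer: -968814553/89776895 ≈ -10.791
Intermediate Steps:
A(O) = -50/97 + O/29 (A(O) = 50*(-1/97) + O*(1/29) = -50/97 + O/29)
Q = -127661/31915 (Q = -4 + 1/(-819 - 31096) = -4 + 1/(-31915) = -4 - 1/31915 = -127661/31915 ≈ -4.0000)
A(-182) + Q = (-50/97 + (1/29)*(-182)) - 127661/31915 = (-50/97 - 182/29) - 127661/31915 = -19104/2813 - 127661/31915 = -968814553/89776895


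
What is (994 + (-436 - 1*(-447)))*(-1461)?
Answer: -1468305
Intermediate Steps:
(994 + (-436 - 1*(-447)))*(-1461) = (994 + (-436 + 447))*(-1461) = (994 + 11)*(-1461) = 1005*(-1461) = -1468305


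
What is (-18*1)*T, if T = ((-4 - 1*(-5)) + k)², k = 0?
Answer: -18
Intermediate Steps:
T = 1 (T = ((-4 - 1*(-5)) + 0)² = ((-4 + 5) + 0)² = (1 + 0)² = 1² = 1)
(-18*1)*T = -18*1*1 = -18*1 = -18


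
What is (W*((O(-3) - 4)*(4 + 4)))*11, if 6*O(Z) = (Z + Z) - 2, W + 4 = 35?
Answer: -43648/3 ≈ -14549.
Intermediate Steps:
W = 31 (W = -4 + 35 = 31)
O(Z) = -1/3 + Z/3 (O(Z) = ((Z + Z) - 2)/6 = (2*Z - 2)/6 = (-2 + 2*Z)/6 = -1/3 + Z/3)
(W*((O(-3) - 4)*(4 + 4)))*11 = (31*(((-1/3 + (1/3)*(-3)) - 4)*(4 + 4)))*11 = (31*(((-1/3 - 1) - 4)*8))*11 = (31*((-4/3 - 4)*8))*11 = (31*(-16/3*8))*11 = (31*(-128/3))*11 = -3968/3*11 = -43648/3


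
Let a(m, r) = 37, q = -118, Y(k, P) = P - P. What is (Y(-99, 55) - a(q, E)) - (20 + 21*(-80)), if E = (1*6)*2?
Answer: 1623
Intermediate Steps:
Y(k, P) = 0
E = 12 (E = 6*2 = 12)
(Y(-99, 55) - a(q, E)) - (20 + 21*(-80)) = (0 - 1*37) - (20 + 21*(-80)) = (0 - 37) - (20 - 1680) = -37 - 1*(-1660) = -37 + 1660 = 1623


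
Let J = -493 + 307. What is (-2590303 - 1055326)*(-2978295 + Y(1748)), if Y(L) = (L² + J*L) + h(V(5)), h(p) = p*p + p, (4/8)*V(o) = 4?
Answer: 903558210763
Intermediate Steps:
V(o) = 8 (V(o) = 2*4 = 8)
J = -186
h(p) = p + p² (h(p) = p² + p = p + p²)
Y(L) = 72 + L² - 186*L (Y(L) = (L² - 186*L) + 8*(1 + 8) = (L² - 186*L) + 8*9 = (L² - 186*L) + 72 = 72 + L² - 186*L)
(-2590303 - 1055326)*(-2978295 + Y(1748)) = (-2590303 - 1055326)*(-2978295 + (72 + 1748² - 186*1748)) = -3645629*(-2978295 + (72 + 3055504 - 325128)) = -3645629*(-2978295 + 2730448) = -3645629*(-247847) = 903558210763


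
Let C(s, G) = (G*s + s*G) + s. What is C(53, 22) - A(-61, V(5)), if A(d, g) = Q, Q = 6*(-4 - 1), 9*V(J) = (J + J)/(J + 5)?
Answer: 2415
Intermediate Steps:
V(J) = 2*J/(9*(5 + J)) (V(J) = ((J + J)/(J + 5))/9 = ((2*J)/(5 + J))/9 = (2*J/(5 + J))/9 = 2*J/(9*(5 + J)))
Q = -30 (Q = 6*(-5) = -30)
A(d, g) = -30
C(s, G) = s + 2*G*s (C(s, G) = (G*s + G*s) + s = 2*G*s + s = s + 2*G*s)
C(53, 22) - A(-61, V(5)) = 53*(1 + 2*22) - 1*(-30) = 53*(1 + 44) + 30 = 53*45 + 30 = 2385 + 30 = 2415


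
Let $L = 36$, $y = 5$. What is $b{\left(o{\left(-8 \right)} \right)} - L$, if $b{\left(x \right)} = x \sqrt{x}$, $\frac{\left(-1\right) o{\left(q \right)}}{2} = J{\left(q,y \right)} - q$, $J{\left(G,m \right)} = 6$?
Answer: $-36 - 56 i \sqrt{7} \approx -36.0 - 148.16 i$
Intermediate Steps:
$o{\left(q \right)} = -12 + 2 q$ ($o{\left(q \right)} = - 2 \left(6 - q\right) = -12 + 2 q$)
$b{\left(x \right)} = x^{\frac{3}{2}}$
$b{\left(o{\left(-8 \right)} \right)} - L = \left(-12 + 2 \left(-8\right)\right)^{\frac{3}{2}} - 36 = \left(-12 - 16\right)^{\frac{3}{2}} - 36 = \left(-28\right)^{\frac{3}{2}} - 36 = - 56 i \sqrt{7} - 36 = -36 - 56 i \sqrt{7}$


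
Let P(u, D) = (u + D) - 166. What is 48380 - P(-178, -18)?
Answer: 48742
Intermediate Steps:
P(u, D) = -166 + D + u (P(u, D) = (D + u) - 166 = -166 + D + u)
48380 - P(-178, -18) = 48380 - (-166 - 18 - 178) = 48380 - 1*(-362) = 48380 + 362 = 48742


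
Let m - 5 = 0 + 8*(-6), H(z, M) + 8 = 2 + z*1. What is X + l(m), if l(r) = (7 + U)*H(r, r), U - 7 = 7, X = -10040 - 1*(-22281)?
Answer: 11212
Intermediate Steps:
X = 12241 (X = -10040 + 22281 = 12241)
U = 14 (U = 7 + 7 = 14)
H(z, M) = -6 + z (H(z, M) = -8 + (2 + z*1) = -8 + (2 + z) = -6 + z)
m = -43 (m = 5 + (0 + 8*(-6)) = 5 + (0 - 48) = 5 - 48 = -43)
l(r) = -126 + 21*r (l(r) = (7 + 14)*(-6 + r) = 21*(-6 + r) = -126 + 21*r)
X + l(m) = 12241 + (-126 + 21*(-43)) = 12241 + (-126 - 903) = 12241 - 1029 = 11212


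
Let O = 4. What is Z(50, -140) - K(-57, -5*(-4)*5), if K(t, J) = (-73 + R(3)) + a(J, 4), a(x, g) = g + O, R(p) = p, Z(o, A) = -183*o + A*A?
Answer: 10512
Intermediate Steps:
Z(o, A) = A**2 - 183*o (Z(o, A) = -183*o + A**2 = A**2 - 183*o)
a(x, g) = 4 + g (a(x, g) = g + 4 = 4 + g)
K(t, J) = -62 (K(t, J) = (-73 + 3) + (4 + 4) = -70 + 8 = -62)
Z(50, -140) - K(-57, -5*(-4)*5) = ((-140)**2 - 183*50) - 1*(-62) = (19600 - 9150) + 62 = 10450 + 62 = 10512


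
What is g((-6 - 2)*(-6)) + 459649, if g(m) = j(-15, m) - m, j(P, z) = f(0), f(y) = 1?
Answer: 459602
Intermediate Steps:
j(P, z) = 1
g(m) = 1 - m
g((-6 - 2)*(-6)) + 459649 = (1 - (-6 - 2)*(-6)) + 459649 = (1 - (-8)*(-6)) + 459649 = (1 - 1*48) + 459649 = (1 - 48) + 459649 = -47 + 459649 = 459602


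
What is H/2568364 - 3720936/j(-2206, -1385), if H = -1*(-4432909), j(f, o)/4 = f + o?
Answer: 801699364465/3074331708 ≈ 260.77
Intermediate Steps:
j(f, o) = 4*f + 4*o (j(f, o) = 4*(f + o) = 4*f + 4*o)
H = 4432909
H/2568364 - 3720936/j(-2206, -1385) = 4432909/2568364 - 3720936/(4*(-2206) + 4*(-1385)) = 4432909*(1/2568364) - 3720936/(-8824 - 5540) = 4432909/2568364 - 3720936/(-14364) = 4432909/2568364 - 3720936*(-1/14364) = 4432909/2568364 + 310078/1197 = 801699364465/3074331708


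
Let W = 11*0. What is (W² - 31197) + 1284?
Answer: -29913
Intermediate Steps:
W = 0
(W² - 31197) + 1284 = (0² - 31197) + 1284 = (0 - 31197) + 1284 = -31197 + 1284 = -29913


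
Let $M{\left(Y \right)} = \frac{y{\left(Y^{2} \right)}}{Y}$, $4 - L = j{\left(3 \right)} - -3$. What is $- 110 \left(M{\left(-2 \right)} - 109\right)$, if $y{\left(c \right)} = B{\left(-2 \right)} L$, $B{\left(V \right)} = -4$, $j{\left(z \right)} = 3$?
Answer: $12430$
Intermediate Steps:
$L = -2$ ($L = 4 - \left(3 - -3\right) = 4 - \left(3 + 3\right) = 4 - 6 = -2$)
$y{\left(c \right)} = 8$ ($y{\left(c \right)} = \left(-4\right) \left(-2\right) = 8$)
$M{\left(Y \right)} = \frac{8}{Y}$
$- 110 \left(M{\left(-2 \right)} - 109\right) = - 110 \left(\frac{8}{-2} - 109\right) = - 110 \left(8 \left(- \frac{1}{2}\right) - 109\right) = - 110 \left(-4 - 109\right) = \left(-110\right) \left(-113\right) = 12430$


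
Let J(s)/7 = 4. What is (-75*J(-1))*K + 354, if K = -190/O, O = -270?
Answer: -10114/9 ≈ -1123.8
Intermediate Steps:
J(s) = 28 (J(s) = 7*4 = 28)
K = 19/27 (K = -190/(-270) = -190*(-1/270) = 19/27 ≈ 0.70370)
(-75*J(-1))*K + 354 = -75*28*(19/27) + 354 = -2100*19/27 + 354 = -13300/9 + 354 = -10114/9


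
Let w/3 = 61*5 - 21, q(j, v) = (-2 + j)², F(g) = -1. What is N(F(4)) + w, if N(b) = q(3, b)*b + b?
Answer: 850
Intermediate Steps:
w = 852 (w = 3*(61*5 - 21) = 3*(305 - 21) = 3*284 = 852)
N(b) = 2*b (N(b) = (-2 + 3)²*b + b = 1²*b + b = 1*b + b = b + b = 2*b)
N(F(4)) + w = 2*(-1) + 852 = -2 + 852 = 850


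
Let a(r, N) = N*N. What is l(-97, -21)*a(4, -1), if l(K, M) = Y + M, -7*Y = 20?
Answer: -167/7 ≈ -23.857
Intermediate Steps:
Y = -20/7 (Y = -⅐*20 = -20/7 ≈ -2.8571)
l(K, M) = -20/7 + M
a(r, N) = N²
l(-97, -21)*a(4, -1) = (-20/7 - 21)*(-1)² = -167/7*1 = -167/7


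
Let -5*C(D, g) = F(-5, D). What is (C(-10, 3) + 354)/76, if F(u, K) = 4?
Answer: 883/190 ≈ 4.6474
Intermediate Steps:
C(D, g) = -4/5 (C(D, g) = -1/5*4 = -4/5)
(C(-10, 3) + 354)/76 = (-4/5 + 354)/76 = (1766/5)*(1/76) = 883/190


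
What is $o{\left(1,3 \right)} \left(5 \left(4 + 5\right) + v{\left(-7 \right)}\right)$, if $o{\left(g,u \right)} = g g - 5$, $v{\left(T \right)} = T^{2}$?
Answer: $-376$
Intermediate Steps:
$o{\left(g,u \right)} = -5 + g^{2}$ ($o{\left(g,u \right)} = g^{2} - 5 = -5 + g^{2}$)
$o{\left(1,3 \right)} \left(5 \left(4 + 5\right) + v{\left(-7 \right)}\right) = \left(-5 + 1^{2}\right) \left(5 \left(4 + 5\right) + \left(-7\right)^{2}\right) = \left(-5 + 1\right) \left(5 \cdot 9 + 49\right) = - 4 \left(45 + 49\right) = \left(-4\right) 94 = -376$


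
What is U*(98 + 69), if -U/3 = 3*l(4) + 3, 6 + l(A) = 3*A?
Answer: -10521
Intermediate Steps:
l(A) = -6 + 3*A
U = -63 (U = -3*(3*(-6 + 3*4) + 3) = -3*(3*(-6 + 12) + 3) = -3*(3*6 + 3) = -3*(18 + 3) = -3*21 = -63)
U*(98 + 69) = -63*(98 + 69) = -63*167 = -10521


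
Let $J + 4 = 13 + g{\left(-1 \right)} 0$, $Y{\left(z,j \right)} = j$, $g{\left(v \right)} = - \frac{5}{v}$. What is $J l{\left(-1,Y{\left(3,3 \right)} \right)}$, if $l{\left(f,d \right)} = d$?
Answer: $27$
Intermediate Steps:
$J = 9$ ($J = -4 + \left(13 + - \frac{5}{-1} \cdot 0\right) = -4 + \left(13 + \left(-5\right) \left(-1\right) 0\right) = -4 + \left(13 + 5 \cdot 0\right) = -4 + \left(13 + 0\right) = -4 + 13 = 9$)
$J l{\left(-1,Y{\left(3,3 \right)} \right)} = 9 \cdot 3 = 27$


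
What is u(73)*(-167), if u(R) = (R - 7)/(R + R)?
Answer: -5511/73 ≈ -75.493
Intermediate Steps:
u(R) = (-7 + R)/(2*R) (u(R) = (-7 + R)/((2*R)) = (-7 + R)*(1/(2*R)) = (-7 + R)/(2*R))
u(73)*(-167) = ((½)*(-7 + 73)/73)*(-167) = ((½)*(1/73)*66)*(-167) = (33/73)*(-167) = -5511/73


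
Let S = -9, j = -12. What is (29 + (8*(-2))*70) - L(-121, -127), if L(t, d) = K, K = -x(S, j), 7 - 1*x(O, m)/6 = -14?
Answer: -965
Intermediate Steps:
x(O, m) = 126 (x(O, m) = 42 - 6*(-14) = 42 + 84 = 126)
K = -126 (K = -1*126 = -126)
L(t, d) = -126
(29 + (8*(-2))*70) - L(-121, -127) = (29 + (8*(-2))*70) - 1*(-126) = (29 - 16*70) + 126 = (29 - 1120) + 126 = -1091 + 126 = -965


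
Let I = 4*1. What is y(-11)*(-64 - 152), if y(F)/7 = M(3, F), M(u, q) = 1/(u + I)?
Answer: -216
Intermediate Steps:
I = 4
M(u, q) = 1/(4 + u) (M(u, q) = 1/(u + 4) = 1/(4 + u))
y(F) = 1 (y(F) = 7/(4 + 3) = 7/7 = 7*(⅐) = 1)
y(-11)*(-64 - 152) = 1*(-64 - 152) = 1*(-216) = -216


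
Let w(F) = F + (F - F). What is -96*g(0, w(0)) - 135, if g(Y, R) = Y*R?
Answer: -135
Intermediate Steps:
w(F) = F (w(F) = F + 0 = F)
g(Y, R) = R*Y
-96*g(0, w(0)) - 135 = -0*0 - 135 = -96*0 - 135 = 0 - 135 = -135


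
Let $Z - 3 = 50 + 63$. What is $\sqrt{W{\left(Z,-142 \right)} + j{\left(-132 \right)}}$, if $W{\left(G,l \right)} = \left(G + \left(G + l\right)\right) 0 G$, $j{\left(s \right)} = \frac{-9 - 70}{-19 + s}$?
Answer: $\frac{\sqrt{11929}}{151} \approx 0.72331$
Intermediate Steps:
$j{\left(s \right)} = - \frac{79}{-19 + s}$
$Z = 116$ ($Z = 3 + \left(50 + 63\right) = 3 + 113 = 116$)
$W{\left(G,l \right)} = 0$ ($W{\left(G,l \right)} = \left(l + 2 G\right) 0 = 0$)
$\sqrt{W{\left(Z,-142 \right)} + j{\left(-132 \right)}} = \sqrt{0 - \frac{79}{-19 - 132}} = \sqrt{0 - \frac{79}{-151}} = \sqrt{0 - - \frac{79}{151}} = \sqrt{0 + \frac{79}{151}} = \sqrt{\frac{79}{151}} = \frac{\sqrt{11929}}{151}$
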